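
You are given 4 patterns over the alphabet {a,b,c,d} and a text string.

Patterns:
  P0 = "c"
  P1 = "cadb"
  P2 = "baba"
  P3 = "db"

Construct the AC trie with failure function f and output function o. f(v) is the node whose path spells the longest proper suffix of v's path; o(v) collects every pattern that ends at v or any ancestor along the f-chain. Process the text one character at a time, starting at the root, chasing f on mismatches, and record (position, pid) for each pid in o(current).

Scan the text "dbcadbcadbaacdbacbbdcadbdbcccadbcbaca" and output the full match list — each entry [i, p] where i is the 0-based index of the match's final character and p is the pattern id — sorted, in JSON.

Build automaton:
Trie nodes:
  n0 'ε': b→5 c→1 d→9
  n1 'c': a→2  ←P0
  n2 'ca': d→3
  n3 'cad': b→4
  n4 'cadb': ·  ←P1
  n5 'b': a→6
  n6 'ba': b→7
  n7 'bab': a→8
  n8 'baba': ·  ←P2
  n9 'd': b→10
  n10 'db': ·  ←P3

Failure links (BFS by depth):
  n1('c'): parent n0 fail=0; on 'c' 0 → fail=0;  out {0}∪∅={0}
  n5('b'): parent n0 fail=0; on 'b' 0 → fail=0;  out ∅∪∅=∅
  n9('d'): parent n0 fail=0; on 'd' 0 → fail=0;  out ∅∪∅=∅
  n2('ca'): parent n1 fail=0; on 'a' 0 → fail=0;  out ∅∪∅=∅
  n6('ba'): parent n5 fail=0; on 'a' 0 → fail=0;  out ∅∪∅=∅
  n10('db'): parent n9 fail=0; on 'b' 0 → fail=5;  out {3}∪∅={3}
  n3('cad'): parent n2 fail=0; on 'd' 0 → fail=9;  out ∅∪∅=∅
  n7('bab'): parent n6 fail=0; on 'b' 0 → fail=5;  out ∅∪∅=∅
  n4('cadb'): parent n3 fail=9; on 'b' 9 → fail=10;  out {1}∪{3}={1,3}
  n8('baba'): parent n7 fail=5; on 'a' 5 → fail=6;  out {2}∪∅={2}

Run:
i=0 'd': node 0→9
i=1 'b': node 9→10  → match P3@[0:1]
i=2 'c': node 10→1 ·f  → match P0@[2:2]
i=3 'a': node 1→2
i=4 'd': node 2→3
i=5 'b': node 3→4  → match P1@[2:5],P3@[4:5]
i=6 'c': node 4→1 ·f  → match P0@[6:6]
i=7 'a': node 1→2
i=8 'd': node 2→3
i=9 'b': node 3→4  → match P1@[6:9],P3@[8:9]
i=10 'a': node 4→6 ·f
i=11 'a': node 6→0 ·f
i=12 'c': node 0→1  → match P0@[12:12]
i=13 'd': node 1→9 ·f
i=14 'b': node 9→10  → match P3@[13:14]
i=15 'a': node 10→6 ·f
i=16 'c': node 6→1 ·f  → match P0@[16:16]
i=17 'b': node 1→5 ·f
i=18 'b': node 5→5 ·f
i=19 'd': node 5→9 ·f
i=20 'c': node 9→1 ·f  → match P0@[20:20]
i=21 'a': node 1→2
i=22 'd': node 2→3
i=23 'b': node 3→4  → match P1@[20:23],P3@[22:23]
i=24 'd': node 4→9 ·f
i=25 'b': node 9→10  → match P3@[24:25]
i=26 'c': node 10→1 ·f  → match P0@[26:26]
i=27 'c': node 1→1 ·f  → match P0@[27:27]
i=28 'c': node 1→1 ·f  → match P0@[28:28]
i=29 'a': node 1→2
i=30 'd': node 2→3
i=31 'b': node 3→4  → match P1@[28:31],P3@[30:31]
i=32 'c': node 4→1 ·f  → match P0@[32:32]
i=33 'b': node 1→5 ·f
i=34 'a': node 5→6
i=35 'c': node 6→1 ·f  → match P0@[35:35]
i=36 'a': node 1→2

Matches: [[1,3],[2,0],[5,1],[5,3],[6,0],[9,1],[9,3],[12,0],[14,3],[16,0],[20,0],[23,1],[23,3],[25,3],[26,0],[27,0],[28,0],[31,1],[31,3],[32,0],[35,0]]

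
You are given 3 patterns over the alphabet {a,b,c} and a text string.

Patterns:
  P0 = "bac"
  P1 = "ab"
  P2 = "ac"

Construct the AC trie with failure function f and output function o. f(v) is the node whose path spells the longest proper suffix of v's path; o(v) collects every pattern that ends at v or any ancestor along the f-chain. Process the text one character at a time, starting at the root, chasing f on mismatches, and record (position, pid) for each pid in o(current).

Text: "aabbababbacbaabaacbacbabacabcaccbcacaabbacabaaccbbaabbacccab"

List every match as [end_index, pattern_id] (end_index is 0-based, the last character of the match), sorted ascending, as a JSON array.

Construct AC machine:
Trie (insert patterns):
  n0 'ε': a→4 b→1
  n1 'b': a→2
  n2 'ba': c→3
  n3 'bac': ·  [P0 ends]
  n4 'a': b→5 c→6
  n5 'ab': ·  [P1 ends]
  n6 'ac': ·  [P2 ends]

Failure links (BFS by depth):
  fail(1) 'b': from fail(0)=0 chase 'b': 0 ⇒ 0;  out=∅∪out(0)=∅
  fail(4) 'a': from fail(0)=0 chase 'a': 0 ⇒ 0;  out=∅∪out(0)=∅
  fail(2) 'ba': from fail(1)=0 chase 'a': 0 ⇒ 4;  out=∅∪out(4)=∅
  fail(5) 'ab': from fail(4)=0 chase 'b': 0 ⇒ 1;  out={1}∪out(1)={1}
  fail(6) 'ac': from fail(4)=0 chase 'c': 0 ⇒ 0;  out={2}∪out(0)={2}
  fail(3) 'bac': from fail(2)=4 chase 'c': 4 ⇒ 6;  out={0}∪out(6)={0,2}

Text stream:
[0] read 'a'  n0⇒n4
[1] read 'a'  n4⇒n4 ·f
[2] read 'b'  n4⇒n5  emit P1@[1:2]
[3] read 'b'  n5⇒n1 ·f
[4] read 'a'  n1⇒n2
[5] read 'b'  n2⇒n5 ·f  emit P1@[4:5]
[6] read 'a'  n5⇒n2 ·f
[7] read 'b'  n2⇒n5 ·f  emit P1@[6:7]
[8] read 'b'  n5⇒n1 ·f
[9] read 'a'  n1⇒n2
[10] read 'c'  n2⇒n3  emit P0@[8:10],P2@[9:10]
[11] read 'b'  n3⇒n1 ·f
[12] read 'a'  n1⇒n2
[13] read 'a'  n2⇒n4 ·f
[14] read 'b'  n4⇒n5  emit P1@[13:14]
[15] read 'a'  n5⇒n2 ·f
[16] read 'a'  n2⇒n4 ·f
[17] read 'c'  n4⇒n6  emit P2@[16:17]
[18] read 'b'  n6⇒n1 ·f
[19] read 'a'  n1⇒n2
[20] read 'c'  n2⇒n3  emit P0@[18:20],P2@[19:20]
[21] read 'b'  n3⇒n1 ·f
[22] read 'a'  n1⇒n2
[23] read 'b'  n2⇒n5 ·f  emit P1@[22:23]
[24] read 'a'  n5⇒n2 ·f
[25] read 'c'  n2⇒n3  emit P0@[23:25],P2@[24:25]
[26] read 'a'  n3⇒n4 ·f
[27] read 'b'  n4⇒n5  emit P1@[26:27]
[28] read 'c'  n5⇒n0 ·f
[29] read 'a'  n0⇒n4
[30] read 'c'  n4⇒n6  emit P2@[29:30]
[31] read 'c'  n6⇒n0 ·f
[32] read 'b'  n0⇒n1
[33] read 'c'  n1⇒n0 ·f
[34] read 'a'  n0⇒n4
[35] read 'c'  n4⇒n6  emit P2@[34:35]
[36] read 'a'  n6⇒n4 ·f
[37] read 'a'  n4⇒n4 ·f
[38] read 'b'  n4⇒n5  emit P1@[37:38]
[39] read 'b'  n5⇒n1 ·f
[40] read 'a'  n1⇒n2
[41] read 'c'  n2⇒n3  emit P0@[39:41],P2@[40:41]
[42] read 'a'  n3⇒n4 ·f
[43] read 'b'  n4⇒n5  emit P1@[42:43]
[44] read 'a'  n5⇒n2 ·f
[45] read 'a'  n2⇒n4 ·f
[46] read 'c'  n4⇒n6  emit P2@[45:46]
[47] read 'c'  n6⇒n0 ·f
[48] read 'b'  n0⇒n1
[49] read 'b'  n1⇒n1 ·f
[50] read 'a'  n1⇒n2
[51] read 'a'  n2⇒n4 ·f
[52] read 'b'  n4⇒n5  emit P1@[51:52]
[53] read 'b'  n5⇒n1 ·f
[54] read 'a'  n1⇒n2
[55] read 'c'  n2⇒n3  emit P0@[53:55],P2@[54:55]
[56] read 'c'  n3⇒n0 ·f
[57] read 'c'  n0⇒n0
[58] read 'a'  n0⇒n4
[59] read 'b'  n4⇒n5  emit P1@[58:59]

Matches: [[2,1],[5,1],[7,1],[10,0],[10,2],[14,1],[17,2],[20,0],[20,2],[23,1],[25,0],[25,2],[27,1],[30,2],[35,2],[38,1],[41,0],[41,2],[43,1],[46,2],[52,1],[55,0],[55,2],[59,1]]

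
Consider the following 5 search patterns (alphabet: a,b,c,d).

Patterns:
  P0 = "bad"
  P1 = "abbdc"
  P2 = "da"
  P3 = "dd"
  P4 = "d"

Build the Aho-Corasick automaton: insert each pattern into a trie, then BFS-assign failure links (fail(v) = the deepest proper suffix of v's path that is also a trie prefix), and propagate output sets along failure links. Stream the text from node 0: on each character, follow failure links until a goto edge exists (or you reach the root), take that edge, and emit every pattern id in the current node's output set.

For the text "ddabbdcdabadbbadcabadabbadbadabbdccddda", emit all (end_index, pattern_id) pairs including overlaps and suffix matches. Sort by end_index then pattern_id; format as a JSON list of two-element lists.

Build:
Trie (insert patterns):
  n0 'ε': a→4 b→1 d→9
  n1 'b': a→2
  n2 'ba': d→3
  n3 'bad': ·  [P0 ends]
  n4 'a': b→5
  n5 'ab': b→6
  n6 'abb': d→7
  n7 'abbd': c→8
  n8 'abbdc': ·  [P1 ends]
  n9 'd': a→10 d→11  [P4 ends]
  n10 'da': ·  [P2 ends]
  n11 'dd': ·  [P3 ends]

BFS fail/out derivation:
  fail(1) 'b': from fail(0)=0 chase 'b': 0 ⇒ 0;  out=∅∪out(0)=∅
  fail(4) 'a': from fail(0)=0 chase 'a': 0 ⇒ 0;  out=∅∪out(0)=∅
  fail(9) 'd': from fail(0)=0 chase 'd': 0 ⇒ 0;  out={4}∪out(0)={4}
  fail(2) 'ba': from fail(1)=0 chase 'a': 0 ⇒ 4;  out=∅∪out(4)=∅
  fail(5) 'ab': from fail(4)=0 chase 'b': 0 ⇒ 1;  out=∅∪out(1)=∅
  fail(10) 'da': from fail(9)=0 chase 'a': 0 ⇒ 4;  out={2}∪out(4)={2}
  fail(11) 'dd': from fail(9)=0 chase 'd': 0 ⇒ 9;  out={3}∪out(9)={3,4}
  fail(3) 'bad': from fail(2)=4 chase 'd': 4→0 ⇒ 9;  out={0}∪out(9)={0,4}
  fail(6) 'abb': from fail(5)=1 chase 'b': 1→0 ⇒ 1;  out=∅∪out(1)=∅
  fail(7) 'abbd': from fail(6)=1 chase 'd': 1→0 ⇒ 9;  out=∅∪out(9)={4}
  fail(8) 'abbdc': from fail(7)=9 chase 'c': 9→0 ⇒ 0;  out={1}∪out(0)={1}

Scan:
i=0 'd': node 0→9  ** P4@[0:0]
i=1 'd': node 9→11  ** P3@[0:1],P4@[1:1]
i=2 'a': node 11→10 (via fail)  ** P2@[1:2]
i=3 'b': node 10→5 (via fail)
i=4 'b': node 5→6
i=5 'd': node 6→7  ** P4@[5:5]
i=6 'c': node 7→8  ** P1@[2:6]
i=7 'd': node 8→9 (via fail)  ** P4@[7:7]
i=8 'a': node 9→10  ** P2@[7:8]
i=9 'b': node 10→5 (via fail)
i=10 'a': node 5→2 (via fail)
i=11 'd': node 2→3  ** P0@[9:11],P4@[11:11]
i=12 'b': node 3→1 (via fail)
i=13 'b': node 1→1 (via fail)
i=14 'a': node 1→2
i=15 'd': node 2→3  ** P0@[13:15],P4@[15:15]
i=16 'c': node 3→0 (via fail)
i=17 'a': node 0→4
i=18 'b': node 4→5
i=19 'a': node 5→2 (via fail)
i=20 'd': node 2→3  ** P0@[18:20],P4@[20:20]
i=21 'a': node 3→10 (via fail)  ** P2@[20:21]
i=22 'b': node 10→5 (via fail)
i=23 'b': node 5→6
i=24 'a': node 6→2 (via fail)
i=25 'd': node 2→3  ** P0@[23:25],P4@[25:25]
i=26 'b': node 3→1 (via fail)
i=27 'a': node 1→2
i=28 'd': node 2→3  ** P0@[26:28],P4@[28:28]
i=29 'a': node 3→10 (via fail)  ** P2@[28:29]
i=30 'b': node 10→5 (via fail)
i=31 'b': node 5→6
i=32 'd': node 6→7  ** P4@[32:32]
i=33 'c': node 7→8  ** P1@[29:33]
i=34 'c': node 8→0 (via fail)
i=35 'd': node 0→9  ** P4@[35:35]
i=36 'd': node 9→11  ** P3@[35:36],P4@[36:36]
i=37 'd': node 11→11 (via fail)  ** P3@[36:37],P4@[37:37]
i=38 'a': node 11→10 (via fail)  ** P2@[37:38]

Matches: [[0,4],[1,3],[1,4],[2,2],[5,4],[6,1],[7,4],[8,2],[11,0],[11,4],[15,0],[15,4],[20,0],[20,4],[21,2],[25,0],[25,4],[28,0],[28,4],[29,2],[32,4],[33,1],[35,4],[36,3],[36,4],[37,3],[37,4],[38,2]]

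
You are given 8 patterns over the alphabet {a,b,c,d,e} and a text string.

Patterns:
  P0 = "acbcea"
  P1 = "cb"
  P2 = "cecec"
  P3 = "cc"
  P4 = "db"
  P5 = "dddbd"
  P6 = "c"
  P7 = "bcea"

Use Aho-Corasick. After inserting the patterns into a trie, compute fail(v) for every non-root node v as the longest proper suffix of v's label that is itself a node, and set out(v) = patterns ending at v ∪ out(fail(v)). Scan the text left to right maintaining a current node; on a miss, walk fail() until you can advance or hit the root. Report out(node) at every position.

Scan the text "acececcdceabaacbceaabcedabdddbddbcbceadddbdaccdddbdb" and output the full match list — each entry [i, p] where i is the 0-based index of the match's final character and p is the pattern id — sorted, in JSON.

Build automaton:
Trie nodes:
  0='ε' goto a→1 b→20 c→7 d→14
  1='a' goto c→2
  2='ac' goto b→3
  3='acb' goto c→4
  4='acbc' goto e→5
  5='acbce' goto a→6
  6='acbcea' goto ·  ←P0
  7='c' goto b→8 c→13 e→9  ←P6
  8='cb' goto ·  ←P1
  9='ce' goto c→10
  10='cec' goto e→11
  11='cece' goto c→12
  12='cecec' goto ·  ←P2
  13='cc' goto ·  ←P3
  14='d' goto b→15 d→16
  15='db' goto ·  ←P4
  16='dd' goto d→17
  17='ddd' goto b→18
  18='dddb' goto d→19
  19='dddbd' goto ·  ←P5
  20='b' goto c→21
  21='bc' goto e→22
  22='bce' goto a→23
  23='bcea' goto ·  ←P7

BFS fail/out derivation:
  n1('a'): parent n0 fail=0; on 'a' 0 → fail=0;  out ∅∪∅=∅
  n7('c'): parent n0 fail=0; on 'c' 0 → fail=0;  out {6}∪∅={6}
  n14('d'): parent n0 fail=0; on 'd' 0 → fail=0;  out ∅∪∅=∅
  n20('b'): parent n0 fail=0; on 'b' 0 → fail=0;  out ∅∪∅=∅
  n2('ac'): parent n1 fail=0; on 'c' 0 → fail=7;  out ∅∪{6}={6}
  n8('cb'): parent n7 fail=0; on 'b' 0 → fail=20;  out {1}∪∅={1}
  n9('ce'): parent n7 fail=0; on 'e' 0 → fail=0;  out ∅∪∅=∅
  n13('cc'): parent n7 fail=0; on 'c' 0 → fail=7;  out {3}∪{6}={3,6}
  n15('db'): parent n14 fail=0; on 'b' 0 → fail=20;  out {4}∪∅={4}
  n16('dd'): parent n14 fail=0; on 'd' 0 → fail=14;  out ∅∪∅=∅
  n21('bc'): parent n20 fail=0; on 'c' 0 → fail=7;  out ∅∪{6}={6}
  n3('acb'): parent n2 fail=7; on 'b' 7 → fail=8;  out ∅∪{1}={1}
  n10('cec'): parent n9 fail=0; on 'c' 0 → fail=7;  out ∅∪{6}={6}
  n17('ddd'): parent n16 fail=14; on 'd' 14 → fail=16;  out ∅∪∅=∅
  n22('bce'): parent n21 fail=7; on 'e' 7 → fail=9;  out ∅∪∅=∅
  n4('acbc'): parent n3 fail=8; on 'c' 8→20 → fail=21;  out ∅∪{6}={6}
  n11('cece'): parent n10 fail=7; on 'e' 7 → fail=9;  out ∅∪∅=∅
  n18('dddb'): parent n17 fail=16; on 'b' 16→14 → fail=15;  out ∅∪{4}={4}
  n23('bcea'): parent n22 fail=9; on 'a' 9→0 → fail=1;  out {7}∪∅={7}
  n5('acbce'): parent n4 fail=21; on 'e' 21 → fail=22;  out ∅∪∅=∅
  n12('cecec'): parent n11 fail=9; on 'c' 9 → fail=10;  out {2}∪{6}={2,6}
  n19('dddbd'): parent n18 fail=15; on 'd' 15→20→0 → fail=14;  out {5}∪∅={5}
  n6('acbcea'): parent n5 fail=22; on 'a' 22 → fail=23;  out {0}∪{7}={0,7}

Text stream:
i=0 'a': node 0→1
i=1 'c': node 1→2  ** P6@[1:1]
i=2 'e': node 2→9 (via fail)
i=3 'c': node 9→10  ** P6@[3:3]
i=4 'e': node 10→11
i=5 'c': node 11→12  ** P2@[1:5],P6@[5:5]
i=6 'c': node 12→13 (via fail)  ** P3@[5:6],P6@[6:6]
i=7 'd': node 13→14 (via fail)
i=8 'c': node 14→7 (via fail)  ** P6@[8:8]
i=9 'e': node 7→9
i=10 'a': node 9→1 (via fail)
i=11 'b': node 1→20 (via fail)
i=12 'a': node 20→1 (via fail)
i=13 'a': node 1→1 (via fail)
i=14 'c': node 1→2  ** P6@[14:14]
i=15 'b': node 2→3  ** P1@[14:15]
i=16 'c': node 3→4  ** P6@[16:16]
i=17 'e': node 4→5
i=18 'a': node 5→6  ** P0@[13:18],P7@[15:18]
i=19 'a': node 6→1 (via fail)
i=20 'b': node 1→20 (via fail)
i=21 'c': node 20→21  ** P6@[21:21]
i=22 'e': node 21→22
i=23 'd': node 22→14 (via fail)
i=24 'a': node 14→1 (via fail)
i=25 'b': node 1→20 (via fail)
i=26 'd': node 20→14 (via fail)
i=27 'd': node 14→16
i=28 'd': node 16→17
i=29 'b': node 17→18  ** P4@[28:29]
i=30 'd': node 18→19  ** P5@[26:30]
i=31 'd': node 19→16 (via fail)
i=32 'b': node 16→15 (via fail)  ** P4@[31:32]
i=33 'c': node 15→21 (via fail)  ** P6@[33:33]
i=34 'b': node 21→8 (via fail)  ** P1@[33:34]
i=35 'c': node 8→21 (via fail)  ** P6@[35:35]
i=36 'e': node 21→22
i=37 'a': node 22→23  ** P7@[34:37]
i=38 'd': node 23→14 (via fail)
i=39 'd': node 14→16
i=40 'd': node 16→17
i=41 'b': node 17→18  ** P4@[40:41]
i=42 'd': node 18→19  ** P5@[38:42]
i=43 'a': node 19→1 (via fail)
i=44 'c': node 1→2  ** P6@[44:44]
i=45 'c': node 2→13 (via fail)  ** P3@[44:45],P6@[45:45]
i=46 'd': node 13→14 (via fail)
i=47 'd': node 14→16
i=48 'd': node 16→17
i=49 'b': node 17→18  ** P4@[48:49]
i=50 'd': node 18→19  ** P5@[46:50]
i=51 'b': node 19→15 (via fail)  ** P4@[50:51]

Matches: [[1,6],[3,6],[5,2],[5,6],[6,3],[6,6],[8,6],[14,6],[15,1],[16,6],[18,0],[18,7],[21,6],[29,4],[30,5],[32,4],[33,6],[34,1],[35,6],[37,7],[41,4],[42,5],[44,6],[45,3],[45,6],[49,4],[50,5],[51,4]]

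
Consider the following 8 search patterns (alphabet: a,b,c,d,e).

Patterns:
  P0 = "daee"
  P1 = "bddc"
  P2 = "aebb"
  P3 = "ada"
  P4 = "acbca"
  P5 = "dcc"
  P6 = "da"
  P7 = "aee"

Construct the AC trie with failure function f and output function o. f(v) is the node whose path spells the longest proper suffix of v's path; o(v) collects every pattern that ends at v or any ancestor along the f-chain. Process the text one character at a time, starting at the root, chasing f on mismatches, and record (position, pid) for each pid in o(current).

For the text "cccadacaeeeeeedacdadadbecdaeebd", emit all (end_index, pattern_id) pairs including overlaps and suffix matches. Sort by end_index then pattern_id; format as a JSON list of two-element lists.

Construct AC machine:
Trie nodes:
  0='ε' goto a→9 b→5 d→1
  1='d' goto a→2 c→19
  2='da' goto e→3  ←P6
  3='dae' goto e→4
  4='daee' goto ·  ←P0
  5='b' goto d→6
  6='bd' goto d→7
  7='bdd' goto c→8
  8='bddc' goto ·  ←P1
  9='a' goto c→15 d→13 e→10
  10='ae' goto b→11 e→21
  11='aeb' goto b→12
  12='aebb' goto ·  ←P2
  13='ad' goto a→14
  14='ada' goto ·  ←P3
  15='ac' goto b→16
  16='acb' goto c→17
  17='acbc' goto a→18
  18='acbca' goto ·  ←P4
  19='dc' goto c→20
  20='dcc' goto ·  ←P5
  21='aee' goto ·  ←P7

BFS fail/out derivation:
  fail(1) 'd': from fail(0)=0 chase 'd': 0 ⇒ 0;  out=∅∪out(0)=∅
  fail(5) 'b': from fail(0)=0 chase 'b': 0 ⇒ 0;  out=∅∪out(0)=∅
  fail(9) 'a': from fail(0)=0 chase 'a': 0 ⇒ 0;  out=∅∪out(0)=∅
  fail(2) 'da': from fail(1)=0 chase 'a': 0 ⇒ 9;  out={6}∪out(9)={6}
  fail(6) 'bd': from fail(5)=0 chase 'd': 0 ⇒ 1;  out=∅∪out(1)=∅
  fail(10) 'ae': from fail(9)=0 chase 'e': 0 ⇒ 0;  out=∅∪out(0)=∅
  fail(13) 'ad': from fail(9)=0 chase 'd': 0 ⇒ 1;  out=∅∪out(1)=∅
  fail(15) 'ac': from fail(9)=0 chase 'c': 0 ⇒ 0;  out=∅∪out(0)=∅
  fail(19) 'dc': from fail(1)=0 chase 'c': 0 ⇒ 0;  out=∅∪out(0)=∅
  fail(3) 'dae': from fail(2)=9 chase 'e': 9 ⇒ 10;  out=∅∪out(10)=∅
  fail(7) 'bdd': from fail(6)=1 chase 'd': 1→0 ⇒ 1;  out=∅∪out(1)=∅
  fail(11) 'aeb': from fail(10)=0 chase 'b': 0 ⇒ 5;  out=∅∪out(5)=∅
  fail(14) 'ada': from fail(13)=1 chase 'a': 1 ⇒ 2;  out={3}∪out(2)={3,6}
  fail(16) 'acb': from fail(15)=0 chase 'b': 0 ⇒ 5;  out=∅∪out(5)=∅
  fail(20) 'dcc': from fail(19)=0 chase 'c': 0 ⇒ 0;  out={5}∪out(0)={5}
  fail(21) 'aee': from fail(10)=0 chase 'e': 0 ⇒ 0;  out={7}∪out(0)={7}
  fail(4) 'daee': from fail(3)=10 chase 'e': 10 ⇒ 21;  out={0}∪out(21)={0,7}
  fail(8) 'bddc': from fail(7)=1 chase 'c': 1 ⇒ 19;  out={1}∪out(19)={1}
  fail(12) 'aebb': from fail(11)=5 chase 'b': 5→0 ⇒ 5;  out={2}∪out(5)={2}
  fail(17) 'acbc': from fail(16)=5 chase 'c': 5→0 ⇒ 0;  out=∅∪out(0)=∅
  fail(18) 'acbca': from fail(17)=0 chase 'a': 0 ⇒ 9;  out={4}∪out(9)={4}

Run:
pos 0 'c': at 0
pos 1 'c': at 0
pos 2 'c': at 0
pos 3 'a': at 9
pos 4 'd': at 13
pos 5 'a': at 14  → match P3@[3:5],P6@[4:5]
pos 6 'c': at 15 ·f
pos 7 'a': at 9 ·f
pos 8 'e': at 10
pos 9 'e': at 21  → match P7@[7:9]
pos 10 'e': at 0 ·f
pos 11 'e': at 0
pos 12 'e': at 0
pos 13 'e': at 0
pos 14 'd': at 1
pos 15 'a': at 2  → match P6@[14:15]
pos 16 'c': at 15 ·f
pos 17 'd': at 1 ·f
pos 18 'a': at 2  → match P6@[17:18]
pos 19 'd': at 13 ·f
pos 20 'a': at 14  → match P3@[18:20],P6@[19:20]
pos 21 'd': at 13 ·f
pos 22 'b': at 5 ·f
pos 23 'e': at 0 ·f
pos 24 'c': at 0
pos 25 'd': at 1
pos 26 'a': at 2  → match P6@[25:26]
pos 27 'e': at 3
pos 28 'e': at 4  → match P0@[25:28],P7@[26:28]
pos 29 'b': at 5 ·f
pos 30 'd': at 6

All matches (sorted): [[5,3],[5,6],[9,7],[15,6],[18,6],[20,3],[20,6],[26,6],[28,0],[28,7]]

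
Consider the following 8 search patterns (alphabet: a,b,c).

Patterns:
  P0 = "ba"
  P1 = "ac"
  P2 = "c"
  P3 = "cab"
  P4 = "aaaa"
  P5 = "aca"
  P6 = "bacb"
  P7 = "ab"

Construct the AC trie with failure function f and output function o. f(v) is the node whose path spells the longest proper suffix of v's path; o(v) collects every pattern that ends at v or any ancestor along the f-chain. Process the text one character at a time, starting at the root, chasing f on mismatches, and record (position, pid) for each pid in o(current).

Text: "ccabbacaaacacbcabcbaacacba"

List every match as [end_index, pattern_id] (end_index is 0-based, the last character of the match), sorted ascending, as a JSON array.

Build automaton:
Trie (insert patterns):
  n0 'ε': a→3 b→1 c→5
  n1 'b': a→2
  n2 'ba': c→12  [P0 ends]
  n3 'a': a→8 b→14 c→4
  n4 'ac': a→11  [P1 ends]
  n5 'c': a→6  [P2 ends]
  n6 'ca': b→7
  n7 'cab': ·  [P3 ends]
  n8 'aa': a→9
  n9 'aaa': a→10
  n10 'aaaa': ·  [P4 ends]
  n11 'aca': ·  [P5 ends]
  n12 'bac': b→13
  n13 'bacb': ·  [P6 ends]
  n14 'ab': ·  [P7 ends]

BFS fail/out derivation:
  n1('b'): parent n0 fail=0; on 'b' 0 → fail=0;  out ∅∪∅=∅
  n3('a'): parent n0 fail=0; on 'a' 0 → fail=0;  out ∅∪∅=∅
  n5('c'): parent n0 fail=0; on 'c' 0 → fail=0;  out {2}∪∅={2}
  n2('ba'): parent n1 fail=0; on 'a' 0 → fail=3;  out {0}∪∅={0}
  n4('ac'): parent n3 fail=0; on 'c' 0 → fail=5;  out {1}∪{2}={1,2}
  n6('ca'): parent n5 fail=0; on 'a' 0 → fail=3;  out ∅∪∅=∅
  n8('aa'): parent n3 fail=0; on 'a' 0 → fail=3;  out ∅∪∅=∅
  n14('ab'): parent n3 fail=0; on 'b' 0 → fail=1;  out {7}∪∅={7}
  n7('cab'): parent n6 fail=3; on 'b' 3 → fail=14;  out {3}∪{7}={3,7}
  n9('aaa'): parent n8 fail=3; on 'a' 3 → fail=8;  out ∅∪∅=∅
  n11('aca'): parent n4 fail=5; on 'a' 5 → fail=6;  out {5}∪∅={5}
  n12('bac'): parent n2 fail=3; on 'c' 3 → fail=4;  out ∅∪{1,2}={1,2}
  n10('aaaa'): parent n9 fail=8; on 'a' 8 → fail=9;  out {4}∪∅={4}
  n13('bacb'): parent n12 fail=4; on 'b' 4→5→0 → fail=1;  out {6}∪∅={6}

Run:
[0] read 'c'  n0⇒n5  → match P2@[0:0]
[1] read 'c'  n5⇒n5 (fail-walked)  → match P2@[1:1]
[2] read 'a'  n5⇒n6
[3] read 'b'  n6⇒n7  → match P3@[1:3],P7@[2:3]
[4] read 'b'  n7⇒n1 (fail-walked)
[5] read 'a'  n1⇒n2  → match P0@[4:5]
[6] read 'c'  n2⇒n12  → match P1@[5:6],P2@[6:6]
[7] read 'a'  n12⇒n11 (fail-walked)  → match P5@[5:7]
[8] read 'a'  n11⇒n8 (fail-walked)
[9] read 'a'  n8⇒n9
[10] read 'c'  n9⇒n4 (fail-walked)  → match P1@[9:10],P2@[10:10]
[11] read 'a'  n4⇒n11  → match P5@[9:11]
[12] read 'c'  n11⇒n4 (fail-walked)  → match P1@[11:12],P2@[12:12]
[13] read 'b'  n4⇒n1 (fail-walked)
[14] read 'c'  n1⇒n5 (fail-walked)  → match P2@[14:14]
[15] read 'a'  n5⇒n6
[16] read 'b'  n6⇒n7  → match P3@[14:16],P7@[15:16]
[17] read 'c'  n7⇒n5 (fail-walked)  → match P2@[17:17]
[18] read 'b'  n5⇒n1 (fail-walked)
[19] read 'a'  n1⇒n2  → match P0@[18:19]
[20] read 'a'  n2⇒n8 (fail-walked)
[21] read 'c'  n8⇒n4 (fail-walked)  → match P1@[20:21],P2@[21:21]
[22] read 'a'  n4⇒n11  → match P5@[20:22]
[23] read 'c'  n11⇒n4 (fail-walked)  → match P1@[22:23],P2@[23:23]
[24] read 'b'  n4⇒n1 (fail-walked)
[25] read 'a'  n1⇒n2  → match P0@[24:25]

All matches (sorted): [[0,2],[1,2],[3,3],[3,7],[5,0],[6,1],[6,2],[7,5],[10,1],[10,2],[11,5],[12,1],[12,2],[14,2],[16,3],[16,7],[17,2],[19,0],[21,1],[21,2],[22,5],[23,1],[23,2],[25,0]]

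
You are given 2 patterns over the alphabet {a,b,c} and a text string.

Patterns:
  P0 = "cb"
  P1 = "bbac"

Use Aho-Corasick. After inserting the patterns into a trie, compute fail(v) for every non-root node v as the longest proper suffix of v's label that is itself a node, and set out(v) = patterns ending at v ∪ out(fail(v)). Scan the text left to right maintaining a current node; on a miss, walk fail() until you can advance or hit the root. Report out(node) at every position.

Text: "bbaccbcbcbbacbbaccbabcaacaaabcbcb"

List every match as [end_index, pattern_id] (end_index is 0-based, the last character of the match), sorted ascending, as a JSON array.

Build automaton:
Trie nodes:
  0='ε' goto b→3 c→1
  1='c' goto b→2
  2='cb' goto ·  [P0 ends]
  3='b' goto b→4
  4='bb' goto a→5
  5='bba' goto c→6
  6='bbac' goto ·  [P1 ends]

Failure links (BFS by depth):
  n1('c'): parent n0 fail=0; on 'c' 0 → fail=0;  out ∅∪∅=∅
  n3('b'): parent n0 fail=0; on 'b' 0 → fail=0;  out ∅∪∅=∅
  n2('cb'): parent n1 fail=0; on 'b' 0 → fail=3;  out {0}∪∅={0}
  n4('bb'): parent n3 fail=0; on 'b' 0 → fail=3;  out ∅∪∅=∅
  n5('bba'): parent n4 fail=3; on 'a' 3→0 → fail=0;  out ∅∪∅=∅
  n6('bbac'): parent n5 fail=0; on 'c' 0 → fail=1;  out {1}∪∅={1}

Run:
[0] read 'b'  n0⇒n3
[1] read 'b'  n3⇒n4
[2] read 'a'  n4⇒n5
[3] read 'c'  n5⇒n6  ** P1@[0:3]
[4] read 'c'  n6⇒n1 (fail-walked)
[5] read 'b'  n1⇒n2  ** P0@[4:5]
[6] read 'c'  n2⇒n1 (fail-walked)
[7] read 'b'  n1⇒n2  ** P0@[6:7]
[8] read 'c'  n2⇒n1 (fail-walked)
[9] read 'b'  n1⇒n2  ** P0@[8:9]
[10] read 'b'  n2⇒n4 (fail-walked)
[11] read 'a'  n4⇒n5
[12] read 'c'  n5⇒n6  ** P1@[9:12]
[13] read 'b'  n6⇒n2 (fail-walked)  ** P0@[12:13]
[14] read 'b'  n2⇒n4 (fail-walked)
[15] read 'a'  n4⇒n5
[16] read 'c'  n5⇒n6  ** P1@[13:16]
[17] read 'c'  n6⇒n1 (fail-walked)
[18] read 'b'  n1⇒n2  ** P0@[17:18]
[19] read 'a'  n2⇒n0 (fail-walked)
[20] read 'b'  n0⇒n3
[21] read 'c'  n3⇒n1 (fail-walked)
[22] read 'a'  n1⇒n0 (fail-walked)
[23] read 'a'  n0⇒n0
[24] read 'c'  n0⇒n1
[25] read 'a'  n1⇒n0 (fail-walked)
[26] read 'a'  n0⇒n0
[27] read 'a'  n0⇒n0
[28] read 'b'  n0⇒n3
[29] read 'c'  n3⇒n1 (fail-walked)
[30] read 'b'  n1⇒n2  ** P0@[29:30]
[31] read 'c'  n2⇒n1 (fail-walked)
[32] read 'b'  n1⇒n2  ** P0@[31:32]

Result: [[3,1],[5,0],[7,0],[9,0],[12,1],[13,0],[16,1],[18,0],[30,0],[32,0]]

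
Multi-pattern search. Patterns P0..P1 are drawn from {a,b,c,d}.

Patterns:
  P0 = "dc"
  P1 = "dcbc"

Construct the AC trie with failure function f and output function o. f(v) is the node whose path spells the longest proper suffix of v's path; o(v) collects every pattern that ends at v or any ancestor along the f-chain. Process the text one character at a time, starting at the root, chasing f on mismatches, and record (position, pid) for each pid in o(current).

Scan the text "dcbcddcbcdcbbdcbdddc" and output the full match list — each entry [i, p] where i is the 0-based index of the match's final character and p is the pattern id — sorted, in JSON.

Build:
Trie (insert patterns):
  n0 'ε': d→1
  n1 'd': c→2
  n2 'dc': b→3  [P0 ends]
  n3 'dcb': c→4
  n4 'dcbc': ·  [P1 ends]

BFS fail/out derivation:
  n1('d'): parent n0 fail=0; on 'd' 0 → fail=0;  out ∅∪∅=∅
  n2('dc'): parent n1 fail=0; on 'c' 0 → fail=0;  out {0}∪∅={0}
  n3('dcb'): parent n2 fail=0; on 'b' 0 → fail=0;  out ∅∪∅=∅
  n4('dcbc'): parent n3 fail=0; on 'c' 0 → fail=0;  out {1}∪∅={1}

Run:
pos 0 'd': at 1
pos 1 'c': at 2  → match P0@[0:1]
pos 2 'b': at 3
pos 3 'c': at 4  → match P1@[0:3]
pos 4 'd': at 1 ·f
pos 5 'd': at 1 ·f
pos 6 'c': at 2  → match P0@[5:6]
pos 7 'b': at 3
pos 8 'c': at 4  → match P1@[5:8]
pos 9 'd': at 1 ·f
pos 10 'c': at 2  → match P0@[9:10]
pos 11 'b': at 3
pos 12 'b': at 0 ·f
pos 13 'd': at 1
pos 14 'c': at 2  → match P0@[13:14]
pos 15 'b': at 3
pos 16 'd': at 1 ·f
pos 17 'd': at 1 ·f
pos 18 'd': at 1 ·f
pos 19 'c': at 2  → match P0@[18:19]

Matches: [[1,0],[3,1],[6,0],[8,1],[10,0],[14,0],[19,0]]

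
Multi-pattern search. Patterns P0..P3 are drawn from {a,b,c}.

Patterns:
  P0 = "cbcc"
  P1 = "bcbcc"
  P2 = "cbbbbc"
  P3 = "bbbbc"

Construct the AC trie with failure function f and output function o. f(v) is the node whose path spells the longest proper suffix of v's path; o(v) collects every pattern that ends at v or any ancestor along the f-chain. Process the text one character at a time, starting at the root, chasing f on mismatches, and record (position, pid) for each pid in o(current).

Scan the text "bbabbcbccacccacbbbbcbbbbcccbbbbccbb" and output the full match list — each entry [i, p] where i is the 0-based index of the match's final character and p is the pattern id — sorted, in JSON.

Construct AC machine:
Trie (insert patterns):
  0='ε' goto b→5 c→1
  1='c' goto b→2
  2='cb' goto b→10 c→3
  3='cbc' goto c→4
  4='cbcc' goto ·  [P0 ends]
  5='b' goto b→14 c→6
  6='bc' goto b→7
  7='bcb' goto c→8
  8='bcbc' goto c→9
  9='bcbcc' goto ·  [P1 ends]
  10='cbb' goto b→11
  11='cbbb' goto b→12
  12='cbbbb' goto c→13
  13='cbbbbc' goto ·  [P2 ends]
  14='bb' goto b→15
  15='bbb' goto b→16
  16='bbbb' goto c→17
  17='bbbbc' goto ·  [P3 ends]

Failure links (BFS by depth):
  fail(1) 'c': from fail(0)=0 chase 'c': 0 ⇒ 0;  out=∅∪out(0)=∅
  fail(5) 'b': from fail(0)=0 chase 'b': 0 ⇒ 0;  out=∅∪out(0)=∅
  fail(2) 'cb': from fail(1)=0 chase 'b': 0 ⇒ 5;  out=∅∪out(5)=∅
  fail(6) 'bc': from fail(5)=0 chase 'c': 0 ⇒ 1;  out=∅∪out(1)=∅
  fail(14) 'bb': from fail(5)=0 chase 'b': 0 ⇒ 5;  out=∅∪out(5)=∅
  fail(3) 'cbc': from fail(2)=5 chase 'c': 5 ⇒ 6;  out=∅∪out(6)=∅
  fail(7) 'bcb': from fail(6)=1 chase 'b': 1 ⇒ 2;  out=∅∪out(2)=∅
  fail(10) 'cbb': from fail(2)=5 chase 'b': 5 ⇒ 14;  out=∅∪out(14)=∅
  fail(15) 'bbb': from fail(14)=5 chase 'b': 5 ⇒ 14;  out=∅∪out(14)=∅
  fail(4) 'cbcc': from fail(3)=6 chase 'c': 6→1→0 ⇒ 1;  out={0}∪out(1)={0}
  fail(8) 'bcbc': from fail(7)=2 chase 'c': 2 ⇒ 3;  out=∅∪out(3)=∅
  fail(11) 'cbbb': from fail(10)=14 chase 'b': 14 ⇒ 15;  out=∅∪out(15)=∅
  fail(16) 'bbbb': from fail(15)=14 chase 'b': 14 ⇒ 15;  out=∅∪out(15)=∅
  fail(9) 'bcbcc': from fail(8)=3 chase 'c': 3 ⇒ 4;  out={1}∪out(4)={0,1}
  fail(12) 'cbbbb': from fail(11)=15 chase 'b': 15 ⇒ 16;  out=∅∪out(16)=∅
  fail(17) 'bbbbc': from fail(16)=15 chase 'c': 15→14→5 ⇒ 6;  out={3}∪out(6)={3}
  fail(13) 'cbbbbc': from fail(12)=16 chase 'c': 16 ⇒ 17;  out={2}∪out(17)={2,3}

Text stream:
i=0 'b': node 0→5
i=1 'b': node 5→14
i=2 'a': node 14→0 (fail-walked)
i=3 'b': node 0→5
i=4 'b': node 5→14
i=5 'c': node 14→6 (fail-walked)
i=6 'b': node 6→7
i=7 'c': node 7→8
i=8 'c': node 8→9  emit P0@[5:8],P1@[4:8]
i=9 'a': node 9→0 (fail-walked)
i=10 'c': node 0→1
i=11 'c': node 1→1 (fail-walked)
i=12 'c': node 1→1 (fail-walked)
i=13 'a': node 1→0 (fail-walked)
i=14 'c': node 0→1
i=15 'b': node 1→2
i=16 'b': node 2→10
i=17 'b': node 10→11
i=18 'b': node 11→12
i=19 'c': node 12→13  emit P2@[14:19],P3@[15:19]
i=20 'b': node 13→7 (fail-walked)
i=21 'b': node 7→10 (fail-walked)
i=22 'b': node 10→11
i=23 'b': node 11→12
i=24 'c': node 12→13  emit P2@[19:24],P3@[20:24]
i=25 'c': node 13→1 (fail-walked)
i=26 'c': node 1→1 (fail-walked)
i=27 'b': node 1→2
i=28 'b': node 2→10
i=29 'b': node 10→11
i=30 'b': node 11→12
i=31 'c': node 12→13  emit P2@[26:31],P3@[27:31]
i=32 'c': node 13→1 (fail-walked)
i=33 'b': node 1→2
i=34 'b': node 2→10

Matches: [[8,0],[8,1],[19,2],[19,3],[24,2],[24,3],[31,2],[31,3]]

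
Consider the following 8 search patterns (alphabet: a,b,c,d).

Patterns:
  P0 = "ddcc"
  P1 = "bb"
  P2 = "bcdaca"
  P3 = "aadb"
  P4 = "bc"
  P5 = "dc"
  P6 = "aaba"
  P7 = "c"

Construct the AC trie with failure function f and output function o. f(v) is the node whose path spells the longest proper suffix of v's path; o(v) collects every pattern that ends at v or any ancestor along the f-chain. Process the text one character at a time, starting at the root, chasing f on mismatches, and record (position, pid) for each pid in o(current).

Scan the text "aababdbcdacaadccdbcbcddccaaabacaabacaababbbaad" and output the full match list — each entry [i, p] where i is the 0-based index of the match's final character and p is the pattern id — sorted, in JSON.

Build:
Trie (insert patterns):
  n0 'ε': a→12 b→5 c→19 d→1
  n1 'd': c→16 d→2
  n2 'dd': c→3
  n3 'ddc': c→4
  n4 'ddcc': ·  ←P0
  n5 'b': b→6 c→7
  n6 'bb': ·  ←P1
  n7 'bc': d→8  ←P4
  n8 'bcd': a→9
  n9 'bcda': c→10
  n10 'bcdac': a→11
  n11 'bcdaca': ·  ←P2
  n12 'a': a→13
  n13 'aa': b→17 d→14
  n14 'aad': b→15
  n15 'aadb': ·  ←P3
  n16 'dc': ·  ←P5
  n17 'aab': a→18
  n18 'aaba': ·  ←P6
  n19 'c': ·  ←P7

BFS fail/out derivation:
  n1('d'): parent n0 fail=0; on 'd' 0 → fail=0;  out ∅∪∅=∅
  n5('b'): parent n0 fail=0; on 'b' 0 → fail=0;  out ∅∪∅=∅
  n12('a'): parent n0 fail=0; on 'a' 0 → fail=0;  out ∅∪∅=∅
  n19('c'): parent n0 fail=0; on 'c' 0 → fail=0;  out {7}∪∅={7}
  n2('dd'): parent n1 fail=0; on 'd' 0 → fail=1;  out ∅∪∅=∅
  n6('bb'): parent n5 fail=0; on 'b' 0 → fail=5;  out {1}∪∅={1}
  n7('bc'): parent n5 fail=0; on 'c' 0 → fail=19;  out {4}∪{7}={4,7}
  n13('aa'): parent n12 fail=0; on 'a' 0 → fail=12;  out ∅∪∅=∅
  n16('dc'): parent n1 fail=0; on 'c' 0 → fail=19;  out {5}∪{7}={5,7}
  n3('ddc'): parent n2 fail=1; on 'c' 1 → fail=16;  out ∅∪{5,7}={5,7}
  n8('bcd'): parent n7 fail=19; on 'd' 19→0 → fail=1;  out ∅∪∅=∅
  n14('aad'): parent n13 fail=12; on 'd' 12→0 → fail=1;  out ∅∪∅=∅
  n17('aab'): parent n13 fail=12; on 'b' 12→0 → fail=5;  out ∅∪∅=∅
  n4('ddcc'): parent n3 fail=16; on 'c' 16→19→0 → fail=19;  out {0}∪{7}={0,7}
  n9('bcda'): parent n8 fail=1; on 'a' 1→0 → fail=12;  out ∅∪∅=∅
  n15('aadb'): parent n14 fail=1; on 'b' 1→0 → fail=5;  out {3}∪∅={3}
  n18('aaba'): parent n17 fail=5; on 'a' 5→0 → fail=12;  out {6}∪∅={6}
  n10('bcdac'): parent n9 fail=12; on 'c' 12→0 → fail=19;  out ∅∪{7}={7}
  n11('bcdaca'): parent n10 fail=19; on 'a' 19→0 → fail=12;  out {2}∪∅={2}

Scan:
i=0 'a': node 0→12
i=1 'a': node 12→13
i=2 'b': node 13→17
i=3 'a': node 17→18  ** P6@[0:3]
i=4 'b': node 18→5 (via fail)
i=5 'd': node 5→1 (via fail)
i=6 'b': node 1→5 (via fail)
i=7 'c': node 5→7  ** P4@[6:7],P7@[7:7]
i=8 'd': node 7→8
i=9 'a': node 8→9
i=10 'c': node 9→10  ** P7@[10:10]
i=11 'a': node 10→11  ** P2@[6:11]
i=12 'a': node 11→13 (via fail)
i=13 'd': node 13→14
i=14 'c': node 14→16 (via fail)  ** P5@[13:14],P7@[14:14]
i=15 'c': node 16→19 (via fail)  ** P7@[15:15]
i=16 'd': node 19→1 (via fail)
i=17 'b': node 1→5 (via fail)
i=18 'c': node 5→7  ** P4@[17:18],P7@[18:18]
i=19 'b': node 7→5 (via fail)
i=20 'c': node 5→7  ** P4@[19:20],P7@[20:20]
i=21 'd': node 7→8
i=22 'd': node 8→2 (via fail)
i=23 'c': node 2→3  ** P5@[22:23],P7@[23:23]
i=24 'c': node 3→4  ** P0@[21:24],P7@[24:24]
i=25 'a': node 4→12 (via fail)
i=26 'a': node 12→13
i=27 'a': node 13→13 (via fail)
i=28 'b': node 13→17
i=29 'a': node 17→18  ** P6@[26:29]
i=30 'c': node 18→19 (via fail)  ** P7@[30:30]
i=31 'a': node 19→12 (via fail)
i=32 'a': node 12→13
i=33 'b': node 13→17
i=34 'a': node 17→18  ** P6@[31:34]
i=35 'c': node 18→19 (via fail)  ** P7@[35:35]
i=36 'a': node 19→12 (via fail)
i=37 'a': node 12→13
i=38 'b': node 13→17
i=39 'a': node 17→18  ** P6@[36:39]
i=40 'b': node 18→5 (via fail)
i=41 'b': node 5→6  ** P1@[40:41]
i=42 'b': node 6→6 (via fail)  ** P1@[41:42]
i=43 'a': node 6→12 (via fail)
i=44 'a': node 12→13
i=45 'd': node 13→14

All matches (sorted): [[3,6],[7,4],[7,7],[10,7],[11,2],[14,5],[14,7],[15,7],[18,4],[18,7],[20,4],[20,7],[23,5],[23,7],[24,0],[24,7],[29,6],[30,7],[34,6],[35,7],[39,6],[41,1],[42,1]]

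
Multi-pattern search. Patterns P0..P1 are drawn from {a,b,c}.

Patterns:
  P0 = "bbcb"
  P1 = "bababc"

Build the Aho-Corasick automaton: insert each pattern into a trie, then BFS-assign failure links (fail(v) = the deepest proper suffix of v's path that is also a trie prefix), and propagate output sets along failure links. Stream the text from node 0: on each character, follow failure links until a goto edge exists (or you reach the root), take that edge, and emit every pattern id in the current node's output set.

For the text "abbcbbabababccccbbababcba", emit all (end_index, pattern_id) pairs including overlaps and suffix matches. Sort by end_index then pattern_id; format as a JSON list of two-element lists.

Build:
Trie (insert patterns):
  n0 'ε': b→1
  n1 'b': a→5 b→2
  n2 'bb': c→3
  n3 'bbc': b→4
  n4 'bbcb': ·  [P0 ends]
  n5 'ba': b→6
  n6 'bab': a→7
  n7 'baba': b→8
  n8 'babab': c→9
  n9 'bababc': ·  [P1 ends]

BFS fail/out derivation:
  n1('b'): parent n0 fail=0; on 'b' 0 → fail=0;  out ∅∪∅=∅
  n2('bb'): parent n1 fail=0; on 'b' 0 → fail=1;  out ∅∪∅=∅
  n5('ba'): parent n1 fail=0; on 'a' 0 → fail=0;  out ∅∪∅=∅
  n3('bbc'): parent n2 fail=1; on 'c' 1→0 → fail=0;  out ∅∪∅=∅
  n6('bab'): parent n5 fail=0; on 'b' 0 → fail=1;  out ∅∪∅=∅
  n4('bbcb'): parent n3 fail=0; on 'b' 0 → fail=1;  out {0}∪∅={0}
  n7('baba'): parent n6 fail=1; on 'a' 1 → fail=5;  out ∅∪∅=∅
  n8('babab'): parent n7 fail=5; on 'b' 5 → fail=6;  out ∅∪∅=∅
  n9('bababc'): parent n8 fail=6; on 'c' 6→1→0 → fail=0;  out {1}∪∅={1}

Scan:
pos 0 'a': at 0
pos 1 'b': at 1
pos 2 'b': at 2
pos 3 'c': at 3
pos 4 'b': at 4  ** P0@[1:4]
pos 5 'b': at 2 (via fail)
pos 6 'a': at 5 (via fail)
pos 7 'b': at 6
pos 8 'a': at 7
pos 9 'b': at 8
pos 10 'a': at 7 (via fail)
pos 11 'b': at 8
pos 12 'c': at 9  ** P1@[7:12]
pos 13 'c': at 0 (via fail)
pos 14 'c': at 0
pos 15 'c': at 0
pos 16 'b': at 1
pos 17 'b': at 2
pos 18 'a': at 5 (via fail)
pos 19 'b': at 6
pos 20 'a': at 7
pos 21 'b': at 8
pos 22 'c': at 9  ** P1@[17:22]
pos 23 'b': at 1 (via fail)
pos 24 'a': at 5

Matches: [[4,0],[12,1],[22,1]]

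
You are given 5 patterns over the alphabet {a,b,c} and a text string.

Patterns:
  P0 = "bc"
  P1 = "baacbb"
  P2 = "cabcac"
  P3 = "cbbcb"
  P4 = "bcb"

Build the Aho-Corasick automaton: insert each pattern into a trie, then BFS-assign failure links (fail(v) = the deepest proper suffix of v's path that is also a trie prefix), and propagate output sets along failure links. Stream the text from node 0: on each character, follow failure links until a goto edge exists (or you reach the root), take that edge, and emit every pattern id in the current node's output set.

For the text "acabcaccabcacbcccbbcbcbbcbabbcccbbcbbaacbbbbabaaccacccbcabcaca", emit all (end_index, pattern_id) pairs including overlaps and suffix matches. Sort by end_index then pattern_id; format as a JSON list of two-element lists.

Construct AC machine:
Trie (insert patterns):
  0='ε' goto b→1 c→8
  1='b' goto a→3 c→2
  2='bc' goto b→18  [P0 ends]
  3='ba' goto a→4
  4='baa' goto c→5
  5='baac' goto b→6
  6='baacb' goto b→7
  7='baacbb' goto ·  [P1 ends]
  8='c' goto a→9 b→14
  9='ca' goto b→10
  10='cab' goto c→11
  11='cabc' goto a→12
  12='cabca' goto c→13
  13='cabcac' goto ·  [P2 ends]
  14='cb' goto b→15
  15='cbb' goto c→16
  16='cbbc' goto b→17
  17='cbbcb' goto ·  [P3 ends]
  18='bcb' goto ·  [P4 ends]

BFS fail/out derivation:
  n1('b'): parent n0 fail=0; on 'b' 0 → fail=0;  out ∅∪∅=∅
  n8('c'): parent n0 fail=0; on 'c' 0 → fail=0;  out ∅∪∅=∅
  n2('bc'): parent n1 fail=0; on 'c' 0 → fail=8;  out {0}∪∅={0}
  n3('ba'): parent n1 fail=0; on 'a' 0 → fail=0;  out ∅∪∅=∅
  n9('ca'): parent n8 fail=0; on 'a' 0 → fail=0;  out ∅∪∅=∅
  n14('cb'): parent n8 fail=0; on 'b' 0 → fail=1;  out ∅∪∅=∅
  n4('baa'): parent n3 fail=0; on 'a' 0 → fail=0;  out ∅∪∅=∅
  n10('cab'): parent n9 fail=0; on 'b' 0 → fail=1;  out ∅∪∅=∅
  n15('cbb'): parent n14 fail=1; on 'b' 1→0 → fail=1;  out ∅∪∅=∅
  n18('bcb'): parent n2 fail=8; on 'b' 8 → fail=14;  out {4}∪∅={4}
  n5('baac'): parent n4 fail=0; on 'c' 0 → fail=8;  out ∅∪∅=∅
  n11('cabc'): parent n10 fail=1; on 'c' 1 → fail=2;  out ∅∪{0}={0}
  n16('cbbc'): parent n15 fail=1; on 'c' 1 → fail=2;  out ∅∪{0}={0}
  n6('baacb'): parent n5 fail=8; on 'b' 8 → fail=14;  out ∅∪∅=∅
  n12('cabca'): parent n11 fail=2; on 'a' 2→8 → fail=9;  out ∅∪∅=∅
  n17('cbbcb'): parent n16 fail=2; on 'b' 2 → fail=18;  out {3}∪{4}={3,4}
  n7('baacbb'): parent n6 fail=14; on 'b' 14 → fail=15;  out {1}∪∅={1}
  n13('cabcac'): parent n12 fail=9; on 'c' 9→0 → fail=8;  out {2}∪∅={2}

Text stream:
pos 0 'a': at 0
pos 1 'c': at 8
pos 2 'a': at 9
pos 3 'b': at 10
pos 4 'c': at 11  emit P0@[3:4]
pos 5 'a': at 12
pos 6 'c': at 13  emit P2@[1:6]
pos 7 'c': at 8 ·f
pos 8 'a': at 9
pos 9 'b': at 10
pos 10 'c': at 11  emit P0@[9:10]
pos 11 'a': at 12
pos 12 'c': at 13  emit P2@[7:12]
pos 13 'b': at 14 ·f
pos 14 'c': at 2 ·f  emit P0@[13:14]
pos 15 'c': at 8 ·f
pos 16 'c': at 8 ·f
pos 17 'b': at 14
pos 18 'b': at 15
pos 19 'c': at 16  emit P0@[18:19]
pos 20 'b': at 17  emit P3@[16:20],P4@[18:20]
pos 21 'c': at 2 ·f  emit P0@[20:21]
pos 22 'b': at 18  emit P4@[20:22]
pos 23 'b': at 15 ·f
pos 24 'c': at 16  emit P0@[23:24]
pos 25 'b': at 17  emit P3@[21:25],P4@[23:25]
pos 26 'a': at 3 ·f
pos 27 'b': at 1 ·f
pos 28 'b': at 1 ·f
pos 29 'c': at 2  emit P0@[28:29]
pos 30 'c': at 8 ·f
pos 31 'c': at 8 ·f
pos 32 'b': at 14
pos 33 'b': at 15
pos 34 'c': at 16  emit P0@[33:34]
pos 35 'b': at 17  emit P3@[31:35],P4@[33:35]
pos 36 'b': at 15 ·f
pos 37 'a': at 3 ·f
pos 38 'a': at 4
pos 39 'c': at 5
pos 40 'b': at 6
pos 41 'b': at 7  emit P1@[36:41]
pos 42 'b': at 1 ·f
pos 43 'b': at 1 ·f
pos 44 'a': at 3
pos 45 'b': at 1 ·f
pos 46 'a': at 3
pos 47 'a': at 4
pos 48 'c': at 5
pos 49 'c': at 8 ·f
pos 50 'a': at 9
pos 51 'c': at 8 ·f
pos 52 'c': at 8 ·f
pos 53 'c': at 8 ·f
pos 54 'b': at 14
pos 55 'c': at 2 ·f  emit P0@[54:55]
pos 56 'a': at 9 ·f
pos 57 'b': at 10
pos 58 'c': at 11  emit P0@[57:58]
pos 59 'a': at 12
pos 60 'c': at 13  emit P2@[55:60]
pos 61 'a': at 9 ·f

Matches: [[4,0],[6,2],[10,0],[12,2],[14,0],[19,0],[20,3],[20,4],[21,0],[22,4],[24,0],[25,3],[25,4],[29,0],[34,0],[35,3],[35,4],[41,1],[55,0],[58,0],[60,2]]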